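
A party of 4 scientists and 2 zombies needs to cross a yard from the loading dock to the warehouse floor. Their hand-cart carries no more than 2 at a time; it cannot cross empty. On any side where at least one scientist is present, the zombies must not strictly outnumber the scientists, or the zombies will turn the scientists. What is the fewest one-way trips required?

9

Counting alone: each trip to the warehouse floor takes at most 2 across and each return brings at least 1 back, so after t trips out (and t−1 returns) at most 2t − (t−1) of the 6 are across; that first reaches 6 at t = 5, so at least 9 crossings are needed.
The plan below uses exactly 9 crossings, so it is optimal:
1. 2 zombies → the warehouse floor.  (the loading dock: 4S 0Z; the warehouse floor: 0S 2Z)
2. 1 zombie ← the loading dock.  (the loading dock: 4S 1Z; the warehouse floor: 0S 1Z)
3. 2 scientists → the warehouse floor.  (the loading dock: 2S 1Z; the warehouse floor: 2S 1Z)
4. 1 zombie ← the loading dock.  (the loading dock: 2S 2Z; the warehouse floor: 2S 0Z)
5. 2 zombies → the warehouse floor.  (the loading dock: 2S 0Z; the warehouse floor: 2S 2Z)
6. 1 zombie ← the loading dock.  (the loading dock: 2S 1Z; the warehouse floor: 2S 1Z)
7. 1 scientist and 1 zombie → the warehouse floor.  (the loading dock: 1S 0Z; the warehouse floor: 3S 2Z)
8. 1 zombie ← the loading dock.  (the loading dock: 1S 1Z; the warehouse floor: 3S 1Z)
9. 1 scientist and 1 zombie → the warehouse floor.  (the loading dock: 0S 0Z; the warehouse floor: 4S 2Z)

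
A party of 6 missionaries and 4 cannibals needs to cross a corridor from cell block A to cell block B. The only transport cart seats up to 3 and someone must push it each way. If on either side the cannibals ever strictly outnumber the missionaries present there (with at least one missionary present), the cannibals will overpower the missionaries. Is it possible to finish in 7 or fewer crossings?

Counting alone: each trip to cell block B takes at most 3 across and each return brings at least 1 back, so after t trips out (and t−1 returns) at most 3t − (t−1) of the 10 are across; that first reaches 10 at t = 5, so at least 9 crossings are needed.
Since 7 < 9, 7 crossings cannot be enough. (The shortest complete plan in fact takes 9:)
1. 2 cannibals → cell block B.  (cell block A: 6M 2C; cell block B: 0M 2C)
2. 1 cannibal ← cell block A.  (cell block A: 6M 3C; cell block B: 0M 1C)
3. 3 cannibals → cell block B.  (cell block A: 6M 0C; cell block B: 0M 4C)
4. 1 cannibal ← cell block A.  (cell block A: 6M 1C; cell block B: 0M 3C)
5. 3 missionaries → cell block B.  (cell block A: 3M 1C; cell block B: 3M 3C)
6. 1 cannibal ← cell block A.  (cell block A: 3M 2C; cell block B: 3M 2C)
7. 1 missionary and 2 cannibals → cell block B.  (cell block A: 2M 0C; cell block B: 4M 4C)
8. 1 cannibal ← cell block A.  (cell block A: 2M 1C; cell block B: 4M 3C)
9. 2 missionaries and 1 cannibal → cell block B.  (cell block A: 0M 0C; cell block B: 6M 4C)

No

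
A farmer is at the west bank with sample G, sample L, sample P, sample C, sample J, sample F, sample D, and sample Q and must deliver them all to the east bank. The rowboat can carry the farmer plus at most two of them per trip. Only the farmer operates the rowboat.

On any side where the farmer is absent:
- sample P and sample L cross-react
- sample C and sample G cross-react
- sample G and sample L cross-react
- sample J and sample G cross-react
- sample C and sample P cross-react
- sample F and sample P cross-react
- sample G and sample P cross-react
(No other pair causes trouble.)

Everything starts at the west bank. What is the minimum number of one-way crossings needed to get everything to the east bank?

13

Counting alone: the farmer can take at most 2 across per trip to the east bank, so moving all 8 needs at least 4 loaded trips out, with a return between consecutive ones — at least 7 crossings.
The safety rule pushes this higher. Following every safe sequence of crossings, the most of the 8 that can be at the east bank as the rowboat arrives there on crossings 7, 9, 11 is 5, 6, 7 respectively — never all 8.
So no plan with fewer than 13 crossings exists, and this one achieves 13:
1. Farmer goes to the east bank with sample G and sample P.  [the west bank: sample C, sample D, sample F, sample J, sample L, sample Q | the east bank: sample G, sample P]
2. Farmer goes back to the west bank with sample G.  [the west bank: sample C, sample D, sample F, sample G, sample J, sample L, sample Q | the east bank: sample P]
3. Farmer goes to the east bank with sample G and sample J.  [the west bank: sample C, sample D, sample F, sample L, sample Q | the east bank: sample G, sample J, sample P]
4. Farmer goes back to the west bank with sample G.  [the west bank: sample C, sample D, sample F, sample G, sample L, sample Q | the east bank: sample J, sample P]
5. Farmer goes to the east bank with sample D and sample G.  [the west bank: sample C, sample F, sample L, sample Q | the east bank: sample D, sample G, sample J, sample P]
6. Farmer goes back to the west bank with sample G.  [the west bank: sample C, sample F, sample G, sample L, sample Q | the east bank: sample D, sample J, sample P]
7. Farmer goes to the east bank with sample G and sample Q.  [the west bank: sample C, sample F, sample L | the east bank: sample D, sample G, sample J, sample P, sample Q]
8. Farmer goes back to the west bank with sample G.  [the west bank: sample C, sample F, sample G, sample L | the east bank: sample D, sample J, sample P, sample Q]
9. Farmer goes to the east bank with sample C and sample L.  [the west bank: sample F, sample G | the east bank: sample C, sample D, sample J, sample L, sample P, sample Q]
10. Farmer goes back to the west bank with sample P.  [the west bank: sample F, sample G, sample P | the east bank: sample C, sample D, sample J, sample L, sample Q]
11. Farmer goes to the east bank with sample F and sample G.  [the west bank: sample P | the east bank: sample C, sample D, sample F, sample G, sample J, sample L, sample Q]
12. Farmer goes back to the west bank with sample G.  [the west bank: sample G, sample P | the east bank: sample C, sample D, sample F, sample J, sample L, sample Q]
13. Farmer goes to the east bank with sample G and sample P.  [the west bank: — | the east bank: sample C, sample D, sample F, sample G, sample J, sample L, sample P, sample Q]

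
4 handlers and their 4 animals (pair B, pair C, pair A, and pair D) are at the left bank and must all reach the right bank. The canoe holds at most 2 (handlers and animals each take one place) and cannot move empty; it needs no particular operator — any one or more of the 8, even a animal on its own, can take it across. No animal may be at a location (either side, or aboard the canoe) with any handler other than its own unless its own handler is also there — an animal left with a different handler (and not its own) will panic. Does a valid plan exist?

Following every safe sequence of crossings from the start, the most of the 8 that can be at the right bank as the canoe arrives there on crossings 1, 3, 5 is 2, 3, 4 respectively; the best ever achieved is 4 of 8.
From crossing 7 on, no configuration arises that was not already reachable earlier: only 44 distinct safe configurations (who is on which side, and where the canoe is) can ever be reached, none of them has everyone across, and every continuation just revisits them. So no valid plan exists.

No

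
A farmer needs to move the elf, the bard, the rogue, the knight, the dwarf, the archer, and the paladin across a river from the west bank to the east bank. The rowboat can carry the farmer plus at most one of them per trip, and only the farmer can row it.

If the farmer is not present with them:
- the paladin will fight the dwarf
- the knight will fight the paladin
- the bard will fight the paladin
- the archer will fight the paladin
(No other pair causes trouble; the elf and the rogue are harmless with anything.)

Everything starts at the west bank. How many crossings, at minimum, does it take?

impossible

Following every safe sequence of crossings from the start, the most of the 7 that can be at the east bank as the rowboat arrives there on crossings 1, 3, 5, 7 is 1, 2, 3, 4 respectively; the best ever achieved is 4 of 7.
From crossing 9 on, no configuration arises that was not already reachable earlier: only 44 distinct safe configurations (who is on which side, and where the rowboat is) can ever be reached, none of them has everyone across, and every continuation just revisits them. So no valid plan exists.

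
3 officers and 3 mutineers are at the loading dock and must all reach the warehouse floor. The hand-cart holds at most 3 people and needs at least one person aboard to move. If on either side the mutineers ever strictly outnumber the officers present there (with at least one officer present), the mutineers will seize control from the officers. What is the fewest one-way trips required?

Counting alone: each trip to the warehouse floor takes at most 3 across and each return brings at least 1 back, so after t trips out (and t−1 returns) at most 3t − (t−1) of the 6 are across; that first reaches 6 at t = 3, so at least 5 crossings are needed.
The plan below uses exactly 5 crossings, so it is optimal:
1. 2 mutineers → the warehouse floor.  (the loading dock: 3O 1M; the warehouse floor: 0O 2M)
2. 1 mutineer ← the loading dock.  (the loading dock: 3O 2M; the warehouse floor: 0O 1M)
3. 3 officers → the warehouse floor.  (the loading dock: 0O 2M; the warehouse floor: 3O 1M)
4. 1 mutineer ← the loading dock.  (the loading dock: 0O 3M; the warehouse floor: 3O 0M)
5. 3 mutineers → the warehouse floor.  (the loading dock: 0O 0M; the warehouse floor: 3O 3M)

5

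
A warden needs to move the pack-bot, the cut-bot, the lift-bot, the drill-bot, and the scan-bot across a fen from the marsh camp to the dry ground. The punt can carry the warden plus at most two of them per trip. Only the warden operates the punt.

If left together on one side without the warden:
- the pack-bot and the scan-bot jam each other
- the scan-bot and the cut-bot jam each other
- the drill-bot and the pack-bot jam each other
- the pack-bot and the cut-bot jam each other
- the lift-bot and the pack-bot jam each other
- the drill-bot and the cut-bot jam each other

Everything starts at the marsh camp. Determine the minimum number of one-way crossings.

7

Counting alone: the warden can take at most 2 across per trip to the dry ground, so moving all 5 needs at least 3 loaded trips out, with a return between consecutive ones — at least 5 crossings.
The safety rule pushes this higher. Following every safe sequence of crossings, the most of the 5 that can be at the dry ground as the punt arrives there on crossing 5 is 4 — never all 5.
So no plan with fewer than 7 crossings exists, and this one achieves 7:
1. Warden goes to the dry ground with the cut-bot and the pack-bot.  [the marsh camp: the drill-bot, the lift-bot, the scan-bot | the dry ground: the cut-bot, the pack-bot]
2. Warden goes back to the marsh camp with the pack-bot.  [the marsh camp: the drill-bot, the lift-bot, the pack-bot, the scan-bot | the dry ground: the cut-bot]
3. Warden goes to the dry ground with the lift-bot and the pack-bot.  [the marsh camp: the drill-bot, the scan-bot | the dry ground: the cut-bot, the lift-bot, the pack-bot]
4. Warden goes back to the marsh camp with the pack-bot.  [the marsh camp: the drill-bot, the pack-bot, the scan-bot | the dry ground: the cut-bot, the lift-bot]
5. Warden goes to the dry ground with the drill-bot and the scan-bot.  [the marsh camp: the pack-bot | the dry ground: the cut-bot, the drill-bot, the lift-bot, the scan-bot]
6. Warden goes back to the marsh camp with the cut-bot.  [the marsh camp: the cut-bot, the pack-bot | the dry ground: the drill-bot, the lift-bot, the scan-bot]
7. Warden goes to the dry ground with the cut-bot and the pack-bot.  [the marsh camp: — | the dry ground: the cut-bot, the drill-bot, the lift-bot, the pack-bot, the scan-bot]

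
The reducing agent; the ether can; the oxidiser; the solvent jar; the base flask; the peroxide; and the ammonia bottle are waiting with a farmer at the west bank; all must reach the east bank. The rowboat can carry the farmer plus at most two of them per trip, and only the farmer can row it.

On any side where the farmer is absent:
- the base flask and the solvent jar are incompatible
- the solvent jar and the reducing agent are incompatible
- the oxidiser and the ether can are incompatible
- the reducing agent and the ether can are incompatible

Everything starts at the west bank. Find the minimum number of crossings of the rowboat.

9

Counting alone: the farmer can take at most 2 across per trip to the east bank, so moving all 7 needs at least 4 loaded trips out, with a return between consecutive ones — at least 7 crossings.
The safety rule pushes this higher. Following every safe sequence of crossings, the most of the 7 that can be at the east bank as the rowboat arrives there on crossing 7 is 6 — never all 7.
So no plan with fewer than 9 crossings exists, and this one achieves 9:
1. Farmer goes to the east bank with the ether can and the solvent jar.
2. Farmer goes back to the west bank alone.
3. Farmer goes to the east bank with the reducing agent.
4. Farmer goes back to the west bank with the ether can and the solvent jar.
5. Farmer goes to the east bank with the base flask and the oxidiser.
6. Farmer goes back to the west bank alone.
7. Farmer goes to the east bank with the ammonia bottle and the peroxide.
8. Farmer goes back to the west bank alone.
9. Farmer goes to the east bank with the ether can and the solvent jar.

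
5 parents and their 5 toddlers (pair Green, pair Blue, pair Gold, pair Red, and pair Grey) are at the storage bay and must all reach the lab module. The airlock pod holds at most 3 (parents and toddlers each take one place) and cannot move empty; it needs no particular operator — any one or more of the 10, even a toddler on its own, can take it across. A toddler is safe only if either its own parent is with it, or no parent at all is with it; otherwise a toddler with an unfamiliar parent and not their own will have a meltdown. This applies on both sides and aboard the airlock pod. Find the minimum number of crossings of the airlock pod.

Counting alone: each trip to the lab module takes at most 3 across and each return brings at least 1 back, so after t trips out (and t−1 returns) at most 3t − (t−1) of the 10 are across; that first reaches 10 at t = 5, so at least 9 crossings are needed.
The safety rule pushes this higher. Following every safe sequence of crossings, the most of the 10 that can be at the lab module as the airlock pod arrives there on crossing 9 is 9 — never all 10.
So no plan with fewer than 11 crossings exists, and this one achieves 11:
1. parent Green and toddler Green cross → the lab module.
2. parent Green crosses ← the storage bay.
3. toddler Blue, toddler Gold, and toddler Red cross → the lab module.
4. toddler Green crosses ← the storage bay.
5. parent Blue, parent Gold, and parent Red cross → the lab module.
6. parent Blue and toddler Blue cross ← the storage bay.
7. parent Blue, parent Green, and parent Grey cross → the lab module.
8. toddler Gold crosses ← the storage bay.
9. toddler Blue and toddler Green cross → the lab module.
10. toddler Green crosses ← the storage bay.
11. toddler Gold, toddler Green, and toddler Grey cross → the lab module.

11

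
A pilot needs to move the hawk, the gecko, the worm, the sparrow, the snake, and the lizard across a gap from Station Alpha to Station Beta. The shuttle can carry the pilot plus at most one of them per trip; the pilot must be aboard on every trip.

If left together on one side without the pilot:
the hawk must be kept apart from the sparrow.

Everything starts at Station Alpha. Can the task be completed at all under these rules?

Yes

1. Pilot goes to Station Beta with the hawk.  [Station Alpha: the gecko, the lizard, the snake, the sparrow, the worm | Station Beta: the hawk]
2. Pilot goes back to Station Alpha alone.  [Station Alpha: the gecko, the lizard, the snake, the sparrow, the worm | Station Beta: the hawk]
3. Pilot goes to Station Beta with the gecko.  [Station Alpha: the lizard, the snake, the sparrow, the worm | Station Beta: the gecko, the hawk]
4. Pilot goes back to Station Alpha alone.  [Station Alpha: the lizard, the snake, the sparrow, the worm | Station Beta: the gecko, the hawk]
5. Pilot goes to Station Beta with the worm.  [Station Alpha: the lizard, the snake, the sparrow | Station Beta: the gecko, the hawk, the worm]
6. Pilot goes back to Station Alpha alone.  [Station Alpha: the lizard, the snake, the sparrow | Station Beta: the gecko, the hawk, the worm]
7. Pilot goes to Station Beta with the snake.  [Station Alpha: the lizard, the sparrow | Station Beta: the gecko, the hawk, the snake, the worm]
8. Pilot goes back to Station Alpha alone.  [Station Alpha: the lizard, the sparrow | Station Beta: the gecko, the hawk, the snake, the worm]
9. Pilot goes to Station Beta with the lizard.  [Station Alpha: the sparrow | Station Beta: the gecko, the hawk, the lizard, the snake, the worm]
10. Pilot goes back to Station Alpha alone.  [Station Alpha: the sparrow | Station Beta: the gecko, the hawk, the lizard, the snake, the worm]
11. Pilot goes to Station Beta with the sparrow.  [Station Alpha: — | Station Beta: the gecko, the hawk, the lizard, the snake, the sparrow, the worm]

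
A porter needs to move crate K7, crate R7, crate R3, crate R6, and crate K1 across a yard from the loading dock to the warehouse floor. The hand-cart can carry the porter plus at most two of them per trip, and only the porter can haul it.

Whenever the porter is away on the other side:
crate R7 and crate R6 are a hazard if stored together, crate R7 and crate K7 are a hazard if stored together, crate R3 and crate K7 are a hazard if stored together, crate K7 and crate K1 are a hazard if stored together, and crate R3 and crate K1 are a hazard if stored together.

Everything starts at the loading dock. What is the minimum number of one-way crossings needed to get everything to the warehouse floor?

Whatever the first load, the items left behind include a forbidden pair without the porter. No opening move is safe, so no plan exists.

impossible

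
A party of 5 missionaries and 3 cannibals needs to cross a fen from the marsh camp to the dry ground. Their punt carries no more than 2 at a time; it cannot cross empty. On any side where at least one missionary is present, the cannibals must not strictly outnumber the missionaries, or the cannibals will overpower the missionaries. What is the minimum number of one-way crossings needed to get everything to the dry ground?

13

Counting alone: each trip to the dry ground takes at most 2 across and each return brings at least 1 back, so after t trips out (and t−1 returns) at most 2t − (t−1) of the 8 are across; that first reaches 8 at t = 7, so at least 13 crossings are needed.
The plan below uses exactly 13 crossings, so it is optimal:
1. 2 cannibals → the dry ground.  (the marsh camp: 5M 1C; the dry ground: 0M 2C)
2. 1 cannibal ← the marsh camp.  (the marsh camp: 5M 2C; the dry ground: 0M 1C)
3. 2 cannibals → the dry ground.  (the marsh camp: 5M 0C; the dry ground: 0M 3C)
4. 1 cannibal ← the marsh camp.  (the marsh camp: 5M 1C; the dry ground: 0M 2C)
5. 2 missionaries → the dry ground.  (the marsh camp: 3M 1C; the dry ground: 2M 2C)
6. 1 cannibal ← the marsh camp.  (the marsh camp: 3M 2C; the dry ground: 2M 1C)
7. 1 missionary and 1 cannibal → the dry ground.  (the marsh camp: 2M 1C; the dry ground: 3M 2C)
8. 1 cannibal ← the marsh camp.  (the marsh camp: 2M 2C; the dry ground: 3M 1C)
9. 2 cannibals → the dry ground.  (the marsh camp: 2M 0C; the dry ground: 3M 3C)
10. 1 cannibal ← the marsh camp.  (the marsh camp: 2M 1C; the dry ground: 3M 2C)
11. 1 missionary and 1 cannibal → the dry ground.  (the marsh camp: 1M 0C; the dry ground: 4M 3C)
12. 1 cannibal ← the marsh camp.  (the marsh camp: 1M 1C; the dry ground: 4M 2C)
13. 1 missionary and 1 cannibal → the dry ground.  (the marsh camp: 0M 0C; the dry ground: 5M 3C)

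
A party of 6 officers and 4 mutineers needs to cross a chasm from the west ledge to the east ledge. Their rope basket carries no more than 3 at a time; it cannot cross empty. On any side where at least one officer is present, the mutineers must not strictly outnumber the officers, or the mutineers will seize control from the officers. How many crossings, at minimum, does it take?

Counting alone: each trip to the east ledge takes at most 3 across and each return brings at least 1 back, so after t trips out (and t−1 returns) at most 3t − (t−1) of the 10 are across; that first reaches 10 at t = 5, so at least 9 crossings are needed.
The plan below uses exactly 9 crossings, so it is optimal:
1. 2 mutineers → the east ledge.  (the west ledge: 6O 2M; the east ledge: 0O 2M)
2. 1 mutineer ← the west ledge.  (the west ledge: 6O 3M; the east ledge: 0O 1M)
3. 3 mutineers → the east ledge.  (the west ledge: 6O 0M; the east ledge: 0O 4M)
4. 1 mutineer ← the west ledge.  (the west ledge: 6O 1M; the east ledge: 0O 3M)
5. 3 officers → the east ledge.  (the west ledge: 3O 1M; the east ledge: 3O 3M)
6. 1 mutineer ← the west ledge.  (the west ledge: 3O 2M; the east ledge: 3O 2M)
7. 1 officer and 2 mutineers → the east ledge.  (the west ledge: 2O 0M; the east ledge: 4O 4M)
8. 1 mutineer ← the west ledge.  (the west ledge: 2O 1M; the east ledge: 4O 3M)
9. 2 officers and 1 mutineer → the east ledge.  (the west ledge: 0O 0M; the east ledge: 6O 4M)

9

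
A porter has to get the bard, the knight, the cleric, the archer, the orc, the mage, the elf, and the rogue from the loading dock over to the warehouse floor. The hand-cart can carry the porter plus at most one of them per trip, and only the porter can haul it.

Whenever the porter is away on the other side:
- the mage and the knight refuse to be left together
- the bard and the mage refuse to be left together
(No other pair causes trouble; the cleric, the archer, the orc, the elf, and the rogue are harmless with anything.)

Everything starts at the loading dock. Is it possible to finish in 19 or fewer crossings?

Yes

Yes — this plan uses 17 crossings (≤ 19):
1. Porter goes to the warehouse floor with the mage.  [the loading dock: the archer, the bard, the cleric, the elf, the knight, the orc, the rogue | the warehouse floor: the mage]
2. Porter goes back to the loading dock alone.  [the loading dock: the archer, the bard, the cleric, the elf, the knight, the orc, the rogue | the warehouse floor: the mage]
3. Porter goes to the warehouse floor with the bard.  [the loading dock: the archer, the cleric, the elf, the knight, the orc, the rogue | the warehouse floor: the bard, the mage]
4. Porter goes back to the loading dock with the mage.  [the loading dock: the archer, the cleric, the elf, the knight, the mage, the orc, the rogue | the warehouse floor: the bard]
5. Porter goes to the warehouse floor with the knight.  [the loading dock: the archer, the cleric, the elf, the mage, the orc, the rogue | the warehouse floor: the bard, the knight]
6. Porter goes back to the loading dock alone.  [the loading dock: the archer, the cleric, the elf, the mage, the orc, the rogue | the warehouse floor: the bard, the knight]
7. Porter goes to the warehouse floor with the cleric.  [the loading dock: the archer, the elf, the mage, the orc, the rogue | the warehouse floor: the bard, the cleric, the knight]
8. Porter goes back to the loading dock alone.  [the loading dock: the archer, the elf, the mage, the orc, the rogue | the warehouse floor: the bard, the cleric, the knight]
9. Porter goes to the warehouse floor with the archer.  [the loading dock: the elf, the mage, the orc, the rogue | the warehouse floor: the archer, the bard, the cleric, the knight]
10. Porter goes back to the loading dock alone.  [the loading dock: the elf, the mage, the orc, the rogue | the warehouse floor: the archer, the bard, the cleric, the knight]
11. Porter goes to the warehouse floor with the orc.  [the loading dock: the elf, the mage, the rogue | the warehouse floor: the archer, the bard, the cleric, the knight, the orc]
12. Porter goes back to the loading dock alone.  [the loading dock: the elf, the mage, the rogue | the warehouse floor: the archer, the bard, the cleric, the knight, the orc]
13. Porter goes to the warehouse floor with the elf.  [the loading dock: the mage, the rogue | the warehouse floor: the archer, the bard, the cleric, the elf, the knight, the orc]
14. Porter goes back to the loading dock alone.  [the loading dock: the mage, the rogue | the warehouse floor: the archer, the bard, the cleric, the elf, the knight, the orc]
15. Porter goes to the warehouse floor with the rogue.  [the loading dock: the mage | the warehouse floor: the archer, the bard, the cleric, the elf, the knight, the orc, the rogue]
16. Porter goes back to the loading dock alone.  [the loading dock: the mage | the warehouse floor: the archer, the bard, the cleric, the elf, the knight, the orc, the rogue]
17. Porter goes to the warehouse floor with the mage.  [the loading dock: — | the warehouse floor: the archer, the bard, the cleric, the elf, the knight, the mage, the orc, the rogue]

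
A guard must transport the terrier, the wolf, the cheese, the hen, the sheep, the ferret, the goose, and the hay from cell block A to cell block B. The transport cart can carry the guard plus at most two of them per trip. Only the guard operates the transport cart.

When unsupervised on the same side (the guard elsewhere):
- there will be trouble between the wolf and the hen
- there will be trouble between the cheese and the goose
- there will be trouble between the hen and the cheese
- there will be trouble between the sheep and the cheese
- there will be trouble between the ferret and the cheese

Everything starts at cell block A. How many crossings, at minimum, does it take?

Counting alone: the guard can take at most 2 across per trip to cell block B, so moving all 8 needs at least 4 loaded trips out, with a return between consecutive ones — at least 7 crossings.
The safety rule pushes this higher. Following every safe sequence of crossings, the most of the 8 that can be at cell block B as the transport cart arrives there on crossing 7 is 7 — never all 8.
So no plan with fewer than 9 crossings exists, and this one achieves 9:
1. Guard goes to cell block B with the cheese and the wolf.
2. Guard goes back to cell block A alone.
3. Guard goes to cell block B with the hay and the terrier.
4. Guard goes back to cell block A alone.
5. Guard goes to cell block B with the hen and the sheep.
6. Guard goes back to cell block A with the cheese and the wolf.
7. Guard goes to cell block B with the ferret and the goose.
8. Guard goes back to cell block A alone.
9. Guard goes to cell block B with the cheese and the wolf.

9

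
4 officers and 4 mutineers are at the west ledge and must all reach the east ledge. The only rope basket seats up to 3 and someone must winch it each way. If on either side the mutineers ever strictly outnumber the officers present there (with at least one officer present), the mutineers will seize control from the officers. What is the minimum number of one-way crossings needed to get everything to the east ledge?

9

Counting alone: each trip to the east ledge takes at most 3 across and each return brings at least 1 back, so after t trips out (and t−1 returns) at most 3t − (t−1) of the 8 are across; that first reaches 8 at t = 4, so at least 7 crossings are needed.
The safety rule pushes this higher. Following every safe sequence of crossings, the most of the 8 that can be at the east ledge as the rope basket arrives there on crossing 7 is 7 — never all 8.
So no plan with fewer than 9 crossings exists, and this one achieves 9:
1. 2 mutineers → the east ledge.  (the west ledge: 4O 2M; the east ledge: 0O 2M)
2. 1 mutineer ← the west ledge.  (the west ledge: 4O 3M; the east ledge: 0O 1M)
3. 3 mutineers → the east ledge.  (the west ledge: 4O 0M; the east ledge: 0O 4M)
4. 1 mutineer ← the west ledge.  (the west ledge: 4O 1M; the east ledge: 0O 3M)
5. 3 officers → the east ledge.  (the west ledge: 1O 1M; the east ledge: 3O 3M)
6. 1 officer and 1 mutineer ← the west ledge.  (the west ledge: 2O 2M; the east ledge: 2O 2M)
7. 2 officers → the east ledge.  (the west ledge: 0O 2M; the east ledge: 4O 2M)
8. 1 mutineer ← the west ledge.  (the west ledge: 0O 3M; the east ledge: 4O 1M)
9. 3 mutineers → the east ledge.  (the west ledge: 0O 0M; the east ledge: 4O 4M)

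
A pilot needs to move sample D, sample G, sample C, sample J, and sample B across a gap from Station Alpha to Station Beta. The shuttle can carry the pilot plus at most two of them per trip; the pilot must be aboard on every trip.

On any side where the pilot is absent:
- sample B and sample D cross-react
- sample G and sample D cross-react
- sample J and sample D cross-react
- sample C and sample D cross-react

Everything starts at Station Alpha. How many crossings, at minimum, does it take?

Counting alone: the pilot can take at most 2 across per trip to Station Beta, so moving all 5 needs at least 3 loaded trips out, with a return between consecutive ones — at least 5 crossings.
The safety rule pushes this higher. Following every safe sequence of crossings, the most of the 5 that can be at Station Beta as the shuttle arrives there on crossing 5 is 4 — never all 5.
So no plan with fewer than 7 crossings exists, and this one achieves 7:
1. Pilot goes to Station Beta with sample D.  [Station Alpha: sample B, sample C, sample G, sample J | Station Beta: sample D]
2. Pilot goes back to Station Alpha alone.  [Station Alpha: sample B, sample C, sample G, sample J | Station Beta: sample D]
3. Pilot goes to Station Beta with sample C and sample G.  [Station Alpha: sample B, sample J | Station Beta: sample C, sample D, sample G]
4. Pilot goes back to Station Alpha with sample D.  [Station Alpha: sample B, sample D, sample J | Station Beta: sample C, sample G]
5. Pilot goes to Station Beta with sample D and sample J.  [Station Alpha: sample B | Station Beta: sample C, sample D, sample G, sample J]
6. Pilot goes back to Station Alpha with sample D.  [Station Alpha: sample B, sample D | Station Beta: sample C, sample G, sample J]
7. Pilot goes to Station Beta with sample B and sample D.  [Station Alpha: — | Station Beta: sample B, sample C, sample D, sample G, sample J]

7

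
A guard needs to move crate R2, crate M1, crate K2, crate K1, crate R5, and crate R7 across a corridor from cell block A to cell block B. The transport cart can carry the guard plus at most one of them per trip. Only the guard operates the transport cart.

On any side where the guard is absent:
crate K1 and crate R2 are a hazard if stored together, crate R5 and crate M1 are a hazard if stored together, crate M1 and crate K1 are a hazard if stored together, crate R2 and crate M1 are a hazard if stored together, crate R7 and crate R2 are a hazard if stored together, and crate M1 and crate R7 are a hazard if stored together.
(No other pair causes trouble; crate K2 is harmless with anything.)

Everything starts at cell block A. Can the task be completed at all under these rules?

Whatever the first load, the items left behind include a forbidden pair without the guard. No opening move is safe, so no plan exists.

No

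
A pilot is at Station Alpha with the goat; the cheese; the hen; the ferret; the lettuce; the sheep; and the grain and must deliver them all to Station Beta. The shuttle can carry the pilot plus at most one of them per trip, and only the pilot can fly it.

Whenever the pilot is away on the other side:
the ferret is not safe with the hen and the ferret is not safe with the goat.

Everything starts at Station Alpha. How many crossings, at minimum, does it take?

Counting alone: the pilot can take at most 1 across per trip to Station Beta, so moving all 7 needs at least 7 loaded trips out, with a return between consecutive ones — at least 13 crossings.
The safety rule pushes this higher. Following every safe sequence of crossings, the most of the 7 that can be at Station Beta as the shuttle arrives there on crossing 13 is 6 — never all 7.
So no plan with fewer than 15 crossings exists, and this one achieves 15:
1. Pilot goes to Station Beta with the ferret.
2. Pilot goes back to Station Alpha alone.
3. Pilot goes to Station Beta with the goat.
4. Pilot goes back to Station Alpha with the ferret.
5. Pilot goes to Station Beta with the hen.
6. Pilot goes back to Station Alpha alone.
7. Pilot goes to Station Beta with the cheese.
8. Pilot goes back to Station Alpha alone.
9. Pilot goes to Station Beta with the lettuce.
10. Pilot goes back to Station Alpha alone.
11. Pilot goes to Station Beta with the sheep.
12. Pilot goes back to Station Alpha alone.
13. Pilot goes to Station Beta with the grain.
14. Pilot goes back to Station Alpha alone.
15. Pilot goes to Station Beta with the ferret.

15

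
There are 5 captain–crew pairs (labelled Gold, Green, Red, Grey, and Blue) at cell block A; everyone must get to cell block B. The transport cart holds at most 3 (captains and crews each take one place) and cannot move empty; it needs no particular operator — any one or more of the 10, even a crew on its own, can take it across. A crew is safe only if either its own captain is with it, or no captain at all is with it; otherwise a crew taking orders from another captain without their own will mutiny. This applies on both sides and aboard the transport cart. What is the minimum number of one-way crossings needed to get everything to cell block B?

11

Counting alone: each trip to cell block B takes at most 3 across and each return brings at least 1 back, so after t trips out (and t−1 returns) at most 3t − (t−1) of the 10 are across; that first reaches 10 at t = 5, so at least 9 crossings are needed.
The safety rule pushes this higher. Following every safe sequence of crossings, the most of the 10 that can be at cell block B as the transport cart arrives there on crossing 9 is 9 — never all 10.
So no plan with fewer than 11 crossings exists, and this one achieves 11:
1. captain Gold and crew Gold cross → cell block B.
2. captain Gold crosses ← cell block A.
3. crew Green, crew Grey, and crew Red cross → cell block B.
4. crew Gold crosses ← cell block A.
5. captain Green, captain Grey, and captain Red cross → cell block B.
6. captain Green and crew Green cross ← cell block A.
7. captain Blue, captain Gold, and captain Green cross → cell block B.
8. crew Red crosses ← cell block A.
9. crew Gold and crew Green cross → cell block B.
10. crew Gold crosses ← cell block A.
11. crew Blue, crew Gold, and crew Red cross → cell block B.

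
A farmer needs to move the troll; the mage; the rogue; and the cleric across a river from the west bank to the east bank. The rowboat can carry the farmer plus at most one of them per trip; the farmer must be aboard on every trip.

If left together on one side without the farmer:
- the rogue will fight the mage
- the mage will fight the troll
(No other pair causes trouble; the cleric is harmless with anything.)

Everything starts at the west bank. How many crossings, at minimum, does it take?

9

Counting alone: the farmer can take at most 1 across per trip to the east bank, so moving all 4 needs at least 4 loaded trips out, with a return between consecutive ones — at least 7 crossings.
The safety rule pushes this higher. Following every safe sequence of crossings, the most of the 4 that can be at the east bank as the rowboat arrives there on crossing 7 is 3 — never all 4.
So no plan with fewer than 9 crossings exists, and this one achieves 9:
1. Farmer goes to the east bank with the mage.  [the west bank: the cleric, the rogue, the troll | the east bank: the mage]
2. Farmer goes back to the west bank alone.  [the west bank: the cleric, the rogue, the troll | the east bank: the mage]
3. Farmer goes to the east bank with the troll.  [the west bank: the cleric, the rogue | the east bank: the mage, the troll]
4. Farmer goes back to the west bank with the mage.  [the west bank: the cleric, the mage, the rogue | the east bank: the troll]
5. Farmer goes to the east bank with the rogue.  [the west bank: the cleric, the mage | the east bank: the rogue, the troll]
6. Farmer goes back to the west bank alone.  [the west bank: the cleric, the mage | the east bank: the rogue, the troll]
7. Farmer goes to the east bank with the cleric.  [the west bank: the mage | the east bank: the cleric, the rogue, the troll]
8. Farmer goes back to the west bank alone.  [the west bank: the mage | the east bank: the cleric, the rogue, the troll]
9. Farmer goes to the east bank with the mage.  [the west bank: — | the east bank: the cleric, the mage, the rogue, the troll]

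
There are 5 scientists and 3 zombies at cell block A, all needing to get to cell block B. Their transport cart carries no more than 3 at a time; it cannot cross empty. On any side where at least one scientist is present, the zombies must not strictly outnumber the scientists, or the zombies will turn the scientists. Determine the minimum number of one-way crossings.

Counting alone: each trip to cell block B takes at most 3 across and each return brings at least 1 back, so after t trips out (and t−1 returns) at most 3t − (t−1) of the 8 are across; that first reaches 8 at t = 4, so at least 7 crossings are needed.
The plan below uses exactly 7 crossings, so it is optimal:
1. 2 zombies → cell block B.  (cell block A: 5S 1Z; cell block B: 0S 2Z)
2. 1 zombie ← cell block A.  (cell block A: 5S 2Z; cell block B: 0S 1Z)
3. 2 scientists and 1 zombie → cell block B.  (cell block A: 3S 1Z; cell block B: 2S 2Z)
4. 1 zombie ← cell block A.  (cell block A: 3S 2Z; cell block B: 2S 1Z)
5. 1 scientist and 2 zombies → cell block B.  (cell block A: 2S 0Z; cell block B: 3S 3Z)
6. 1 zombie ← cell block A.  (cell block A: 2S 1Z; cell block B: 3S 2Z)
7. 2 scientists and 1 zombie → cell block B.  (cell block A: 0S 0Z; cell block B: 5S 3Z)

7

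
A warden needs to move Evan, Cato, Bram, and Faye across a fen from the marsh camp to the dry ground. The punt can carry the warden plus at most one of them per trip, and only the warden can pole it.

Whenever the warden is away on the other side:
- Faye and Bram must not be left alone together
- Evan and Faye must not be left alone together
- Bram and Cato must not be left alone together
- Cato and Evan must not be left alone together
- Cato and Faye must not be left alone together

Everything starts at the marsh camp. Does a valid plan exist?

Whatever the first load, the items left behind include a forbidden pair without the warden. No opening move is safe, so no plan exists.

No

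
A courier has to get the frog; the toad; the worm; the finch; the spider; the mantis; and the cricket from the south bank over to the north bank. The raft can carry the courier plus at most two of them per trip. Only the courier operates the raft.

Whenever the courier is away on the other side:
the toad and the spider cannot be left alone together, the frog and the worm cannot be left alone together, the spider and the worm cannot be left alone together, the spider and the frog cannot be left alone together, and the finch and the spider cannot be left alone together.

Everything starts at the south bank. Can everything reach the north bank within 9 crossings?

Counting alone: the courier can take at most 2 across per trip to the north bank, so moving all 7 needs at least 4 loaded trips out, with a return between consecutive ones — at least 7 crossings.
The safety rule pushes this higher. Following every safe sequence of crossings, the most of the 7 that can be at the north bank as the raft arrives there on crossings 7, 9 is 5, 6 respectively — never all 7.
So the move cannot be finished within 9 crossings. (The shortest complete plan takes 11:)
1. Courier goes to the north bank with the frog and the spider.
2. Courier goes back to the south bank with the frog.
3. Courier goes to the north bank with the frog and the toad.
4. Courier goes back to the south bank with the spider.
5. Courier goes to the north bank with the finch and the worm.
6. Courier goes back to the south bank with the frog.
7. Courier goes to the north bank with the frog and the mantis.
8. Courier goes back to the south bank with the frog.
9. Courier goes to the north bank with the cricket and the frog.
10. Courier goes back to the south bank with the frog.
11. Courier goes to the north bank with the frog and the spider.

No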